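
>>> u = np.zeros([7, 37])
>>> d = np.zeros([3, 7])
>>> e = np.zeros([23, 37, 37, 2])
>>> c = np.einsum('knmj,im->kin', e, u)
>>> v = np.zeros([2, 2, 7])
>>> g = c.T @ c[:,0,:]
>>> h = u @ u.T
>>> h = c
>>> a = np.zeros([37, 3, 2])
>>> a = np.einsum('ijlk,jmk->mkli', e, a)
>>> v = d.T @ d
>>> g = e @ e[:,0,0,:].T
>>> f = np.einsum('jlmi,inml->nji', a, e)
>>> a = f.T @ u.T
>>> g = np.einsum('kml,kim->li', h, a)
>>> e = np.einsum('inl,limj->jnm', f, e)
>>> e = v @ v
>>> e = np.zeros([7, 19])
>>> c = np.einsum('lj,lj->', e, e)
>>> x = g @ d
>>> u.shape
(7, 37)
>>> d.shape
(3, 7)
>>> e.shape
(7, 19)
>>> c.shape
()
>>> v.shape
(7, 7)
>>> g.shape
(37, 3)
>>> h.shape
(23, 7, 37)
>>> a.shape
(23, 3, 7)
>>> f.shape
(37, 3, 23)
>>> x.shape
(37, 7)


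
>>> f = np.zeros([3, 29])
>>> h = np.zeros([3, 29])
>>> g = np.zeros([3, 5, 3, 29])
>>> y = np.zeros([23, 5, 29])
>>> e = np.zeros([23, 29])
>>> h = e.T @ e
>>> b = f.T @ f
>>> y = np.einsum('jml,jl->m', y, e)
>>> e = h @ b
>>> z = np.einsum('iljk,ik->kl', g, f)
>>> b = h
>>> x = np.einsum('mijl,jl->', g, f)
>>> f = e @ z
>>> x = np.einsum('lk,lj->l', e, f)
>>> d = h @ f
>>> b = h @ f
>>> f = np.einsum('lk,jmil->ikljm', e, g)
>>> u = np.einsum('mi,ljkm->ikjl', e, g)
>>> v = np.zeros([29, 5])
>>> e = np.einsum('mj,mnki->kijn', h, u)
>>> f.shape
(3, 29, 29, 3, 5)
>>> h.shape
(29, 29)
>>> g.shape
(3, 5, 3, 29)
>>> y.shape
(5,)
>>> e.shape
(5, 3, 29, 3)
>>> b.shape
(29, 5)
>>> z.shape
(29, 5)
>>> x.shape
(29,)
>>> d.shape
(29, 5)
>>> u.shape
(29, 3, 5, 3)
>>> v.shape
(29, 5)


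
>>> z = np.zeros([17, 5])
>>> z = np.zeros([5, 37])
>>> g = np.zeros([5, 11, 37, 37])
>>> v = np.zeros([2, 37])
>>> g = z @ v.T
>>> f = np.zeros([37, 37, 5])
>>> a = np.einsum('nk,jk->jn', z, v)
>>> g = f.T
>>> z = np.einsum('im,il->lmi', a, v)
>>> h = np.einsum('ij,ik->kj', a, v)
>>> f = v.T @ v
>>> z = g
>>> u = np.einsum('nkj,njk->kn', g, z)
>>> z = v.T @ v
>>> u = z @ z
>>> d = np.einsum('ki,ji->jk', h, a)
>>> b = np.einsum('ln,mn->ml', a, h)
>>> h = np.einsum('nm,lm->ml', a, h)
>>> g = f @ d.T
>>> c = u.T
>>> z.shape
(37, 37)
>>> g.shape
(37, 2)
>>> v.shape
(2, 37)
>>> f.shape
(37, 37)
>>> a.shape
(2, 5)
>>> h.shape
(5, 37)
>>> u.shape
(37, 37)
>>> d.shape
(2, 37)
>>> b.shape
(37, 2)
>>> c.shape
(37, 37)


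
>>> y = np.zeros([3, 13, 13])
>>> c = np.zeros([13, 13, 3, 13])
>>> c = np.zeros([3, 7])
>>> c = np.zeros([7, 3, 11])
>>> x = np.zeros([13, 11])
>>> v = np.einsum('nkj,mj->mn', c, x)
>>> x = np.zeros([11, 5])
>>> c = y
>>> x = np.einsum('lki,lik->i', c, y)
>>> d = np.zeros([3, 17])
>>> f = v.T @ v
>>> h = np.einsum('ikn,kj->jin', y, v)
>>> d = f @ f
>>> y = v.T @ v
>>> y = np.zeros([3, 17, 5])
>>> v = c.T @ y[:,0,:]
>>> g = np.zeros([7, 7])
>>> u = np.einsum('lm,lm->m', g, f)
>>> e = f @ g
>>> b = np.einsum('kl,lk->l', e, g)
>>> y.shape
(3, 17, 5)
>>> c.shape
(3, 13, 13)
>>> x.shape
(13,)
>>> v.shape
(13, 13, 5)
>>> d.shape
(7, 7)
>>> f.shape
(7, 7)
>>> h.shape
(7, 3, 13)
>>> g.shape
(7, 7)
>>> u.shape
(7,)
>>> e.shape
(7, 7)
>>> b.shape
(7,)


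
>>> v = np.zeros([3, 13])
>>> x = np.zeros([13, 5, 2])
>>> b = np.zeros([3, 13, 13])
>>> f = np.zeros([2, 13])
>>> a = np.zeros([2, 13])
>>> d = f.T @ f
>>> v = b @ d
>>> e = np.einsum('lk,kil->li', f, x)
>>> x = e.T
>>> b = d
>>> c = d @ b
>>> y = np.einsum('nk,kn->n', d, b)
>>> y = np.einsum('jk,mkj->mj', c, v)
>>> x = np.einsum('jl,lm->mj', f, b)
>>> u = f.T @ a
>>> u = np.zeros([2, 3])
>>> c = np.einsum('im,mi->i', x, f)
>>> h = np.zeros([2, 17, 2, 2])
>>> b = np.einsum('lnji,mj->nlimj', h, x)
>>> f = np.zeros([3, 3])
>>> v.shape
(3, 13, 13)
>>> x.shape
(13, 2)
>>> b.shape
(17, 2, 2, 13, 2)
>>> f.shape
(3, 3)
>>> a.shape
(2, 13)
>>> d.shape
(13, 13)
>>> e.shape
(2, 5)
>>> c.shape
(13,)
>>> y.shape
(3, 13)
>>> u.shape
(2, 3)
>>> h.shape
(2, 17, 2, 2)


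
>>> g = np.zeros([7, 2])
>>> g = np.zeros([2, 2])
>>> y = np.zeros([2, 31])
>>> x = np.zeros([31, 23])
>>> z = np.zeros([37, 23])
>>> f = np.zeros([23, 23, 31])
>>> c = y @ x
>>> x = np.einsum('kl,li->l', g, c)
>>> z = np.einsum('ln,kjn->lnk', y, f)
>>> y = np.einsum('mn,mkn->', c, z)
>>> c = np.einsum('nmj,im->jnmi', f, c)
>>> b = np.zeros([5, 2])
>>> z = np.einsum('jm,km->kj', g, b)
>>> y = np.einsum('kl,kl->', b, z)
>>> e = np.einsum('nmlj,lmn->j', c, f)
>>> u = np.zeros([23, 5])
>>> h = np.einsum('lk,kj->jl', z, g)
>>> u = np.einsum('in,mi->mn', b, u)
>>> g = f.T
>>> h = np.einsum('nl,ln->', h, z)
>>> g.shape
(31, 23, 23)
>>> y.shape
()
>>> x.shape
(2,)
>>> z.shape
(5, 2)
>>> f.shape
(23, 23, 31)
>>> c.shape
(31, 23, 23, 2)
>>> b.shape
(5, 2)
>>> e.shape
(2,)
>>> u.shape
(23, 2)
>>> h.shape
()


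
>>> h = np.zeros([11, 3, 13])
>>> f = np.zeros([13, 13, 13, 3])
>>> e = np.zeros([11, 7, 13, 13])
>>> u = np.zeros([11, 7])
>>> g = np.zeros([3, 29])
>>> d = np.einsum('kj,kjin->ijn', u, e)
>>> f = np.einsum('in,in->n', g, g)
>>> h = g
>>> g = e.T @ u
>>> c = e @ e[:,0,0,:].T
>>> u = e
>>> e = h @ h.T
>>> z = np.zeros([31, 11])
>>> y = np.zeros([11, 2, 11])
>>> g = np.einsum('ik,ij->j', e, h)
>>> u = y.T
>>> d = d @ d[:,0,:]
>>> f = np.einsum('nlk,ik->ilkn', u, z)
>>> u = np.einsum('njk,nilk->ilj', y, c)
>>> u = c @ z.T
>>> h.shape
(3, 29)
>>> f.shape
(31, 2, 11, 11)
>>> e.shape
(3, 3)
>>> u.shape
(11, 7, 13, 31)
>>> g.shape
(29,)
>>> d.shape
(13, 7, 13)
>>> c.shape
(11, 7, 13, 11)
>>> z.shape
(31, 11)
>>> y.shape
(11, 2, 11)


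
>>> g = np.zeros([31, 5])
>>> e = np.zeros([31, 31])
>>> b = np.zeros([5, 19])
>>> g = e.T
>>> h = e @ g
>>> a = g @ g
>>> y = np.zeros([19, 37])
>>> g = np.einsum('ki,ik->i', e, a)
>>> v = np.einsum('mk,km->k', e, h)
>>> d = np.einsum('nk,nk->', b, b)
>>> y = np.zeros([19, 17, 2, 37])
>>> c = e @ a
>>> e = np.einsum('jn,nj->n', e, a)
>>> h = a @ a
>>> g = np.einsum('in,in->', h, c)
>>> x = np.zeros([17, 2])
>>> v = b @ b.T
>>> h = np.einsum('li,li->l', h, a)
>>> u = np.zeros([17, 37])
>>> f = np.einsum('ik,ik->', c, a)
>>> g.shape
()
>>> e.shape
(31,)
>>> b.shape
(5, 19)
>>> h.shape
(31,)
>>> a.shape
(31, 31)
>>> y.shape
(19, 17, 2, 37)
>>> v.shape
(5, 5)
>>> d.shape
()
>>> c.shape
(31, 31)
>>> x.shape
(17, 2)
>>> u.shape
(17, 37)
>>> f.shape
()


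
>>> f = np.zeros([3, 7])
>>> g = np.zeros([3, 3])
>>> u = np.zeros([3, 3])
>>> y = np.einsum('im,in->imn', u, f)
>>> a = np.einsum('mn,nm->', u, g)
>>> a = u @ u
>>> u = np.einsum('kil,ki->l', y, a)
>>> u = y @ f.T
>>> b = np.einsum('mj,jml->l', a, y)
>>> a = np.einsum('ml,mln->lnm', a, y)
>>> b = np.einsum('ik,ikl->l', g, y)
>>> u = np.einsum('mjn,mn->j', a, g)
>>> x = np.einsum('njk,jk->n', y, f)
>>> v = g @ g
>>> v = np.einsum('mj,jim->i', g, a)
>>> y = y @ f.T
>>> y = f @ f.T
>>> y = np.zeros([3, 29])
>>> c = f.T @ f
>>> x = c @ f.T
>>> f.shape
(3, 7)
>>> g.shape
(3, 3)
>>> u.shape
(7,)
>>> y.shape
(3, 29)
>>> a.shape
(3, 7, 3)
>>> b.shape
(7,)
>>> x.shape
(7, 3)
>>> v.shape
(7,)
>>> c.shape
(7, 7)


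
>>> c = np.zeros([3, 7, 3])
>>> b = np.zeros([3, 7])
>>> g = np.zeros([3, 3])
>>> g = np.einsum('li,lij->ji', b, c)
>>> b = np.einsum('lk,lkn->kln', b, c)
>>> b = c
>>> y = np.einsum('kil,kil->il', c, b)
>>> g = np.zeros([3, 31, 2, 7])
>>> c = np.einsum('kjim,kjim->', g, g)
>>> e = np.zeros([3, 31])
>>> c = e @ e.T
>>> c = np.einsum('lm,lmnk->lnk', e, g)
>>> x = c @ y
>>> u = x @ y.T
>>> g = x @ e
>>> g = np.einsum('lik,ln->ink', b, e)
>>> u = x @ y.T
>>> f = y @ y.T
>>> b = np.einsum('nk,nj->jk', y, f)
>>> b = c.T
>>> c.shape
(3, 2, 7)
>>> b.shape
(7, 2, 3)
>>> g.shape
(7, 31, 3)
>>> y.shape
(7, 3)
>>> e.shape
(3, 31)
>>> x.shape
(3, 2, 3)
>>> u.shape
(3, 2, 7)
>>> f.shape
(7, 7)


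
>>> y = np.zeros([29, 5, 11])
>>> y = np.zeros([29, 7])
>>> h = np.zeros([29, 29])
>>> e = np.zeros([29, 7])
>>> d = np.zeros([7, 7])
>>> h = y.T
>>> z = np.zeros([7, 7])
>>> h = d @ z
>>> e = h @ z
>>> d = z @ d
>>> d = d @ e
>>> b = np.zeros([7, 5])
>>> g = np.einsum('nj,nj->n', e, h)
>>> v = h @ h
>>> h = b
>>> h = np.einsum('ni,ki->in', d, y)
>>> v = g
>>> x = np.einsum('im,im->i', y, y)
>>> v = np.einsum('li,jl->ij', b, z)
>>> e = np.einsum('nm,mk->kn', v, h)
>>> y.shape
(29, 7)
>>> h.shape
(7, 7)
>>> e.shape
(7, 5)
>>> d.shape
(7, 7)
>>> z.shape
(7, 7)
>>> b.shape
(7, 5)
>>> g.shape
(7,)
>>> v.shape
(5, 7)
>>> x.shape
(29,)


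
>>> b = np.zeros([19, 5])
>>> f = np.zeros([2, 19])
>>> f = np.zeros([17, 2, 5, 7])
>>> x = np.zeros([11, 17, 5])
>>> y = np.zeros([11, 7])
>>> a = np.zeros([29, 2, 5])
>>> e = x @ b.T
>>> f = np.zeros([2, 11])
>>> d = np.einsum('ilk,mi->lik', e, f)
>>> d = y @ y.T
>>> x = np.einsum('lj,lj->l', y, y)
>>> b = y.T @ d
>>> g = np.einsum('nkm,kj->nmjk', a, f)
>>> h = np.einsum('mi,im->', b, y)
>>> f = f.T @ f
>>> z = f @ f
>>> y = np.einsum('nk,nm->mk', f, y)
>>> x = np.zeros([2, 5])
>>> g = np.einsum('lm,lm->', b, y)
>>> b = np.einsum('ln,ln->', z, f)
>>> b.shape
()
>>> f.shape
(11, 11)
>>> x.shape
(2, 5)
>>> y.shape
(7, 11)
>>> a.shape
(29, 2, 5)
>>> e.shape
(11, 17, 19)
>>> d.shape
(11, 11)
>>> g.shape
()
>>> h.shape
()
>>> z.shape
(11, 11)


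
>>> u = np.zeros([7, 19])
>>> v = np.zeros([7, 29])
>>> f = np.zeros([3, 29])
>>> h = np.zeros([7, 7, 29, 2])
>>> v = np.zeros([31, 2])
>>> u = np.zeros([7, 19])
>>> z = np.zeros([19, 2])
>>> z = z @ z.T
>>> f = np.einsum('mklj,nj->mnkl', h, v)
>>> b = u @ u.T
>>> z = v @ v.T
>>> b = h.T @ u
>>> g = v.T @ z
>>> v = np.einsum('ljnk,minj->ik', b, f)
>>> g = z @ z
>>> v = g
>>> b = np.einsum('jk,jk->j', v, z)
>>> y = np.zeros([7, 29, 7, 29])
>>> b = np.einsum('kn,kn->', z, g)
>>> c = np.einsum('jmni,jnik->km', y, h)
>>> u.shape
(7, 19)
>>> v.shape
(31, 31)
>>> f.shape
(7, 31, 7, 29)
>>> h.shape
(7, 7, 29, 2)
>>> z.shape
(31, 31)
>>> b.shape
()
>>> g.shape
(31, 31)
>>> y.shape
(7, 29, 7, 29)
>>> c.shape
(2, 29)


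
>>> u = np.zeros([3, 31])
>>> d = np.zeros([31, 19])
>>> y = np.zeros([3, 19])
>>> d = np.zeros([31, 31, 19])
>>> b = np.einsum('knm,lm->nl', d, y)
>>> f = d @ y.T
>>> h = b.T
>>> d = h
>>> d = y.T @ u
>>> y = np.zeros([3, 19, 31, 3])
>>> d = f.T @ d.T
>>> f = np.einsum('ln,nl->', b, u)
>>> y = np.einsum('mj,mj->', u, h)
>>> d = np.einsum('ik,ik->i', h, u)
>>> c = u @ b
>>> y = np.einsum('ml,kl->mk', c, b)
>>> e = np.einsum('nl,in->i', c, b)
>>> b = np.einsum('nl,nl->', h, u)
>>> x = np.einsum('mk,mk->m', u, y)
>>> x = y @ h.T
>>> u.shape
(3, 31)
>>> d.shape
(3,)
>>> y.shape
(3, 31)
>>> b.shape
()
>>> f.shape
()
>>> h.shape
(3, 31)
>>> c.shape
(3, 3)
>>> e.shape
(31,)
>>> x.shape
(3, 3)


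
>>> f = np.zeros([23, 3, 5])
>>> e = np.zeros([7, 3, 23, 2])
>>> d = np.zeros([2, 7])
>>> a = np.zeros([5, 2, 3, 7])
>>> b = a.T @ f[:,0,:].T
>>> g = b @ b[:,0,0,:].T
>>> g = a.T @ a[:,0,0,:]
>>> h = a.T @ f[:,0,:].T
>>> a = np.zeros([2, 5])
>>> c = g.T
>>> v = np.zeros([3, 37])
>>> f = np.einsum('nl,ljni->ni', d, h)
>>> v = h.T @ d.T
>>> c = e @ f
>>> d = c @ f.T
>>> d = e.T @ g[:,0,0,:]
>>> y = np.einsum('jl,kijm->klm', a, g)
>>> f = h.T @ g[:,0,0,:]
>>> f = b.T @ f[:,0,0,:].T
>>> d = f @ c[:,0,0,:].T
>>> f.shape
(23, 2, 3, 23)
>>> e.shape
(7, 3, 23, 2)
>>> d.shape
(23, 2, 3, 7)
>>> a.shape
(2, 5)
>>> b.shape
(7, 3, 2, 23)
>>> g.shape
(7, 3, 2, 7)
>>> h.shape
(7, 3, 2, 23)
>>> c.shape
(7, 3, 23, 23)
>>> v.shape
(23, 2, 3, 2)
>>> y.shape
(7, 5, 7)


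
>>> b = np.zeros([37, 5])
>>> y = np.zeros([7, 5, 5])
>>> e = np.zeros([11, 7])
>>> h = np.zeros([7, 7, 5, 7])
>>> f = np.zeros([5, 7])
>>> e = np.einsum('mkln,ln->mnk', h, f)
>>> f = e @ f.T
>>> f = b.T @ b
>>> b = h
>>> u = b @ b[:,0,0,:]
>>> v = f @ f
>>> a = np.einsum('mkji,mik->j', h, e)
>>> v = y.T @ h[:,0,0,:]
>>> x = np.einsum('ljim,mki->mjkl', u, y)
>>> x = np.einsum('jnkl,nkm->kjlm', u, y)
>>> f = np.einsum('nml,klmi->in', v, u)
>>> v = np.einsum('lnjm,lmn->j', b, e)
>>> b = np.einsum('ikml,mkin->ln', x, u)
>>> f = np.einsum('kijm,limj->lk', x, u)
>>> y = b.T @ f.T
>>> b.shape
(5, 7)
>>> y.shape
(7, 7)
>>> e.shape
(7, 7, 7)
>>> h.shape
(7, 7, 5, 7)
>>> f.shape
(7, 5)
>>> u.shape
(7, 7, 5, 7)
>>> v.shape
(5,)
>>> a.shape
(5,)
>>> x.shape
(5, 7, 7, 5)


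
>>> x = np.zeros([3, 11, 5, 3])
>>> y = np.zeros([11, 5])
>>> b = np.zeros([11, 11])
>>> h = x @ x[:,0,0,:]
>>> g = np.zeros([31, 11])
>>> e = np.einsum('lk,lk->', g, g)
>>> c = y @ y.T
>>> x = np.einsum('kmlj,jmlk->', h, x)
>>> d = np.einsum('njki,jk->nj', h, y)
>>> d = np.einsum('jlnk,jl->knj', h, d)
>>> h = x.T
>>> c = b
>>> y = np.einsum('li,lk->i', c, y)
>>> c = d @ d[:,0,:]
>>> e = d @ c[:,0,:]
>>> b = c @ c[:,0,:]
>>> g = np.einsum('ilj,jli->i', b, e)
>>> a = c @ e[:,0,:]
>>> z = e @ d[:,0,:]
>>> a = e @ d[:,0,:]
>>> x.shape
()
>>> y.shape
(11,)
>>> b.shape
(3, 5, 3)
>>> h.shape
()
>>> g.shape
(3,)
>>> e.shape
(3, 5, 3)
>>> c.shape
(3, 5, 3)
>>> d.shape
(3, 5, 3)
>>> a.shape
(3, 5, 3)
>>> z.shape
(3, 5, 3)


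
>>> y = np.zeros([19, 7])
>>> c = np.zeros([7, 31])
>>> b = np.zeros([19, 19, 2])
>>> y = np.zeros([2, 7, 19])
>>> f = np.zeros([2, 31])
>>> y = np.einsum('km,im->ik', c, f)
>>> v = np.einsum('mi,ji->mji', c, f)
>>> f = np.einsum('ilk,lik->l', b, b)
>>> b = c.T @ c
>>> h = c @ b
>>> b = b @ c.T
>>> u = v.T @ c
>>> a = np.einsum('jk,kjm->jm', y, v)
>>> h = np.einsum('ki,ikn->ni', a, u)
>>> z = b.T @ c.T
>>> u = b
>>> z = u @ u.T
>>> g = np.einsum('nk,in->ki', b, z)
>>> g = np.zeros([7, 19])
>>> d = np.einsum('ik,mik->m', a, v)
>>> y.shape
(2, 7)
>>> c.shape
(7, 31)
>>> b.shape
(31, 7)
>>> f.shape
(19,)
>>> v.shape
(7, 2, 31)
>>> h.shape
(31, 31)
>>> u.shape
(31, 7)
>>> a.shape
(2, 31)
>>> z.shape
(31, 31)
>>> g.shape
(7, 19)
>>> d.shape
(7,)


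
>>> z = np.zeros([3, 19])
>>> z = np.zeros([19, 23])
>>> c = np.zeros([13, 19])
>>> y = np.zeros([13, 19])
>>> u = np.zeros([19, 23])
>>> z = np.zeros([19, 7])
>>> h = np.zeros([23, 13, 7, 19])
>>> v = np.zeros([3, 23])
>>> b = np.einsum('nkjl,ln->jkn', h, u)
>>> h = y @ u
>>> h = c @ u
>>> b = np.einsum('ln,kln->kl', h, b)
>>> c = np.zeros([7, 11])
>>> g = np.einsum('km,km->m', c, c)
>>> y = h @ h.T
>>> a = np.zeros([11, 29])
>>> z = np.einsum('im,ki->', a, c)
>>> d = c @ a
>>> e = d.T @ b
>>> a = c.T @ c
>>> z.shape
()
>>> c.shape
(7, 11)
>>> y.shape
(13, 13)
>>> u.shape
(19, 23)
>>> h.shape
(13, 23)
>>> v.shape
(3, 23)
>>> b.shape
(7, 13)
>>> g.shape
(11,)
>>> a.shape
(11, 11)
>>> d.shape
(7, 29)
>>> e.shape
(29, 13)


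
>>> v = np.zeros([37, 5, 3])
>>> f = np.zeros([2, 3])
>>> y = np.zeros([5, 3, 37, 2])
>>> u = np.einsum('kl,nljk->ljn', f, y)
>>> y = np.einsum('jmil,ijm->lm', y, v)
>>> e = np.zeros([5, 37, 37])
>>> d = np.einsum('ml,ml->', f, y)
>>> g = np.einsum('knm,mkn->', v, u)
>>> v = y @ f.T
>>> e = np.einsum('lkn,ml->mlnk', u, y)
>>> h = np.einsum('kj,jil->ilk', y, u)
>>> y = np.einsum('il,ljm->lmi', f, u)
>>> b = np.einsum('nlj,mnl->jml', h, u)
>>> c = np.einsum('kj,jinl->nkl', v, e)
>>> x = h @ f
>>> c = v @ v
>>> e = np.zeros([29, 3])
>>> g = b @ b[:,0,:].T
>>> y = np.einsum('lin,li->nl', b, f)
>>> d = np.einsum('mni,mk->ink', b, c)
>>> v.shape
(2, 2)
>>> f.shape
(2, 3)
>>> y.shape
(5, 2)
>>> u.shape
(3, 37, 5)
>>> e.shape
(29, 3)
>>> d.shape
(5, 3, 2)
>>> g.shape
(2, 3, 2)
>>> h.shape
(37, 5, 2)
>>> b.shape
(2, 3, 5)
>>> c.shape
(2, 2)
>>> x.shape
(37, 5, 3)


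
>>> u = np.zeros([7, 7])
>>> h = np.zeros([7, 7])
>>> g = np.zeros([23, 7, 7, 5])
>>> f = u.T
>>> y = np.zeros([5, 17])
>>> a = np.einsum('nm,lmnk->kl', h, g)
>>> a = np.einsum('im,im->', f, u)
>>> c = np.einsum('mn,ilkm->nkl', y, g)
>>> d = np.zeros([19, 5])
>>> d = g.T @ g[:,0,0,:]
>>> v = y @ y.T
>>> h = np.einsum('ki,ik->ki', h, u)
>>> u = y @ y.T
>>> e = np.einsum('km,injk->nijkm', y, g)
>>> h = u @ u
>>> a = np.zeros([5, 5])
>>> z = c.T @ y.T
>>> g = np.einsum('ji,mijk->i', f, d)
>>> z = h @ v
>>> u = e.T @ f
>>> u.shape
(17, 5, 7, 23, 7)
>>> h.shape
(5, 5)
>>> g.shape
(7,)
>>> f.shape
(7, 7)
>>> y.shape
(5, 17)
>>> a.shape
(5, 5)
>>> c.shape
(17, 7, 7)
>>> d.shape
(5, 7, 7, 5)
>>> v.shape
(5, 5)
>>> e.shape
(7, 23, 7, 5, 17)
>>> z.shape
(5, 5)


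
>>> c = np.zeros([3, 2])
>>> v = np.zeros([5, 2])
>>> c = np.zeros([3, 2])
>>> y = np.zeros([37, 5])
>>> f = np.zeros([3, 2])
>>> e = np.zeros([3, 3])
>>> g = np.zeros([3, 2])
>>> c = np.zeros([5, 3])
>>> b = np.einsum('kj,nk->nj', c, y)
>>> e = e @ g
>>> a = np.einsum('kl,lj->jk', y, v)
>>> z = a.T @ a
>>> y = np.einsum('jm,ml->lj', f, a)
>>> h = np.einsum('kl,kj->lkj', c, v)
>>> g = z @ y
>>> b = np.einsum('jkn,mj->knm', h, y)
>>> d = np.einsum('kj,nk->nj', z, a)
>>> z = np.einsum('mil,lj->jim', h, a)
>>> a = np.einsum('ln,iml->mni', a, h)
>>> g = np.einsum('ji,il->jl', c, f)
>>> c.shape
(5, 3)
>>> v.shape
(5, 2)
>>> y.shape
(37, 3)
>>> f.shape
(3, 2)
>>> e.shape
(3, 2)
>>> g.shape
(5, 2)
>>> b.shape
(5, 2, 37)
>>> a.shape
(5, 37, 3)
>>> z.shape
(37, 5, 3)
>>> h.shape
(3, 5, 2)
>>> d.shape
(2, 37)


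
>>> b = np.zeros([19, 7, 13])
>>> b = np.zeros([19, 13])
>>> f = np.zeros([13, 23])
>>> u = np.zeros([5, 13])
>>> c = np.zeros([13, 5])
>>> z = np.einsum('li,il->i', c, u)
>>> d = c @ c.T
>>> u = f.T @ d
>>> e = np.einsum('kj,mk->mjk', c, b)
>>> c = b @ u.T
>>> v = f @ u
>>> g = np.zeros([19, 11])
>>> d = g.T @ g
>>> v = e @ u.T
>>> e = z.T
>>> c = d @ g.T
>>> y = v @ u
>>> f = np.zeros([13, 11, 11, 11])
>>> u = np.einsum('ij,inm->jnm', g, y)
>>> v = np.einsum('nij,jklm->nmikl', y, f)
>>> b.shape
(19, 13)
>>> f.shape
(13, 11, 11, 11)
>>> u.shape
(11, 5, 13)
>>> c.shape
(11, 19)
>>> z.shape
(5,)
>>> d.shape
(11, 11)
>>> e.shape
(5,)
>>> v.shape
(19, 11, 5, 11, 11)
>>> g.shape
(19, 11)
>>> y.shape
(19, 5, 13)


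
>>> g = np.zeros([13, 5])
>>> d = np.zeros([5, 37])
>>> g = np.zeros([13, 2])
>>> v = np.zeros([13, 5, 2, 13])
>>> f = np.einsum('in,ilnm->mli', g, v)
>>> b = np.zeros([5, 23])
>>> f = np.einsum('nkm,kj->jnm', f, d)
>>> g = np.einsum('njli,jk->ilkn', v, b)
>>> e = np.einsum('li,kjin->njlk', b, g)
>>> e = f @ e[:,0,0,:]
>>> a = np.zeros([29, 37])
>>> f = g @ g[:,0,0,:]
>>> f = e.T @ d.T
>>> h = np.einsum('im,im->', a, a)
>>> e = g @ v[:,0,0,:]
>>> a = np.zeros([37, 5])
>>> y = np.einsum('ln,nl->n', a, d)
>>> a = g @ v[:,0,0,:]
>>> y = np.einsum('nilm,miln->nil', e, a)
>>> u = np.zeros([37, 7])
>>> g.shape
(13, 2, 23, 13)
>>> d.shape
(5, 37)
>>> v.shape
(13, 5, 2, 13)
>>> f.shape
(13, 13, 5)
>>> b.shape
(5, 23)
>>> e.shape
(13, 2, 23, 13)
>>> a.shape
(13, 2, 23, 13)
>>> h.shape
()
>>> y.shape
(13, 2, 23)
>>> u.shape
(37, 7)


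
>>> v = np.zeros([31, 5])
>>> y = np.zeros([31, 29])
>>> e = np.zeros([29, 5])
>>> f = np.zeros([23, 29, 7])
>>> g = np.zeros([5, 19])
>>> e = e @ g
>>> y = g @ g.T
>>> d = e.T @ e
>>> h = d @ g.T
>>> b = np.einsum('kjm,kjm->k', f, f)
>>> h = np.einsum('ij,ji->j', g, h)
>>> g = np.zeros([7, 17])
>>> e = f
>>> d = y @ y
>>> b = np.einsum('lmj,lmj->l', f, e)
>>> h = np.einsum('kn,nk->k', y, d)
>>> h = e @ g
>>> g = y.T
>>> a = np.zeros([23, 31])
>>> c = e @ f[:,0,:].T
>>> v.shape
(31, 5)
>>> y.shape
(5, 5)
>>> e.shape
(23, 29, 7)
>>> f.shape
(23, 29, 7)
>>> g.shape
(5, 5)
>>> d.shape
(5, 5)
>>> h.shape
(23, 29, 17)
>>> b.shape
(23,)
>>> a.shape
(23, 31)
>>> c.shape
(23, 29, 23)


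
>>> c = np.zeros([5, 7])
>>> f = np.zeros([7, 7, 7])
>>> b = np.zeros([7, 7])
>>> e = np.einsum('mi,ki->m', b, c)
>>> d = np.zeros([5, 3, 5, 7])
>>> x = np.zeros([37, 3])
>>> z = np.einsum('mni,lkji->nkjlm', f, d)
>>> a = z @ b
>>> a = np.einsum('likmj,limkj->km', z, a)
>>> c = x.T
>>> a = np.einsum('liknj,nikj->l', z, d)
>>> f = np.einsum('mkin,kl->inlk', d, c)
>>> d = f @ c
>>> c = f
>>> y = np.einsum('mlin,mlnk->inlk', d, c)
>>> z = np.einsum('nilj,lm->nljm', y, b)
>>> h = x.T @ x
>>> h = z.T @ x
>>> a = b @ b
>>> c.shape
(5, 7, 37, 3)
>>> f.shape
(5, 7, 37, 3)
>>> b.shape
(7, 7)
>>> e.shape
(7,)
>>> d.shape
(5, 7, 37, 37)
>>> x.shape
(37, 3)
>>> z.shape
(37, 7, 3, 7)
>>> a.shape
(7, 7)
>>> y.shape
(37, 37, 7, 3)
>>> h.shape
(7, 3, 7, 3)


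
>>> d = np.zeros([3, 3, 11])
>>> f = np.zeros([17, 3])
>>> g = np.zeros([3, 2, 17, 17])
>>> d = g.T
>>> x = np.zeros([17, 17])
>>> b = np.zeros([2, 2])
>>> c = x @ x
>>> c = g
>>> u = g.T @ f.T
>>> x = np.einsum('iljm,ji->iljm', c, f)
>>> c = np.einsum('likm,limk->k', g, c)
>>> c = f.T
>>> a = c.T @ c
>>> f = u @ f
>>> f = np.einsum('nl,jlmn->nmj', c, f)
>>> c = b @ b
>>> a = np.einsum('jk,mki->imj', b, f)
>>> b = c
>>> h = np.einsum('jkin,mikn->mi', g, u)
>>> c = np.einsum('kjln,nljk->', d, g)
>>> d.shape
(17, 17, 2, 3)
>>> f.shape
(3, 2, 17)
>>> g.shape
(3, 2, 17, 17)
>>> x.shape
(3, 2, 17, 17)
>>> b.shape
(2, 2)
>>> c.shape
()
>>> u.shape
(17, 17, 2, 17)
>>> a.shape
(17, 3, 2)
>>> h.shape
(17, 17)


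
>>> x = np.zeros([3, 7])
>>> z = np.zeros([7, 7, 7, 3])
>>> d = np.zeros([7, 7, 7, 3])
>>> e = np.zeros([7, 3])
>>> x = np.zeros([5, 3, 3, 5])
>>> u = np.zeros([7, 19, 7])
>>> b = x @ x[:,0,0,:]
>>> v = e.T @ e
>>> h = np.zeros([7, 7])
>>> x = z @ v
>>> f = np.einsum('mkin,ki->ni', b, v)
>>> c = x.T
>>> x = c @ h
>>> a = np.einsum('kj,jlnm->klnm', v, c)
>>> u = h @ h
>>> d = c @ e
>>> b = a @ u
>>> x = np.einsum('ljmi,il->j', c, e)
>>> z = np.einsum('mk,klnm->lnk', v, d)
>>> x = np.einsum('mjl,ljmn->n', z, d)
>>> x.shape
(3,)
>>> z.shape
(7, 7, 3)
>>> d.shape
(3, 7, 7, 3)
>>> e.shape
(7, 3)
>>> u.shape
(7, 7)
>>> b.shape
(3, 7, 7, 7)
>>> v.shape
(3, 3)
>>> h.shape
(7, 7)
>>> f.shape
(5, 3)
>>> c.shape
(3, 7, 7, 7)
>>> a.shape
(3, 7, 7, 7)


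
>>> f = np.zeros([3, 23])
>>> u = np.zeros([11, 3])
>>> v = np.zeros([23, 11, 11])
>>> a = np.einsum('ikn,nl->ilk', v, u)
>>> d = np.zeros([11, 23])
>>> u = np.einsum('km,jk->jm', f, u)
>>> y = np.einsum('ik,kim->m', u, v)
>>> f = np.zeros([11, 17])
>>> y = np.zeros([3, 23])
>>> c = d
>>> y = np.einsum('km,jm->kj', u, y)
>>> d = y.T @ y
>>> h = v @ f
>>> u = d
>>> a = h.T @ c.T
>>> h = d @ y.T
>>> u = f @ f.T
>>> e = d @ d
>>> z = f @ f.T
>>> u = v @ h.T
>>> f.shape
(11, 17)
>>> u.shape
(23, 11, 3)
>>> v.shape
(23, 11, 11)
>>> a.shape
(17, 11, 11)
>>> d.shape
(3, 3)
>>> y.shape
(11, 3)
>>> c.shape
(11, 23)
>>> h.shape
(3, 11)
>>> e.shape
(3, 3)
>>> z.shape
(11, 11)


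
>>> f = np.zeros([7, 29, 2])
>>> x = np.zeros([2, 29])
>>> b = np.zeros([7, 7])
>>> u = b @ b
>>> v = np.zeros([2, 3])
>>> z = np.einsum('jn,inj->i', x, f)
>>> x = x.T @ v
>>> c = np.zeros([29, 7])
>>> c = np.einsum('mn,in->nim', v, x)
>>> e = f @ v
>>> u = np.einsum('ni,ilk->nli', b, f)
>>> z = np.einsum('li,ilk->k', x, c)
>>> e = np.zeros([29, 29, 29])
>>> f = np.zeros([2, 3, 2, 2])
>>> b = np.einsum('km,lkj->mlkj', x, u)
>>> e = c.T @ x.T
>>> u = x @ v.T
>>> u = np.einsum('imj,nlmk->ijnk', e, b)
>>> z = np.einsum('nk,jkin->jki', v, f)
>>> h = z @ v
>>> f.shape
(2, 3, 2, 2)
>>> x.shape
(29, 3)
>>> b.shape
(3, 7, 29, 7)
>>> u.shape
(2, 29, 3, 7)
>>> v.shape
(2, 3)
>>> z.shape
(2, 3, 2)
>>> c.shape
(3, 29, 2)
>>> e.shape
(2, 29, 29)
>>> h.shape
(2, 3, 3)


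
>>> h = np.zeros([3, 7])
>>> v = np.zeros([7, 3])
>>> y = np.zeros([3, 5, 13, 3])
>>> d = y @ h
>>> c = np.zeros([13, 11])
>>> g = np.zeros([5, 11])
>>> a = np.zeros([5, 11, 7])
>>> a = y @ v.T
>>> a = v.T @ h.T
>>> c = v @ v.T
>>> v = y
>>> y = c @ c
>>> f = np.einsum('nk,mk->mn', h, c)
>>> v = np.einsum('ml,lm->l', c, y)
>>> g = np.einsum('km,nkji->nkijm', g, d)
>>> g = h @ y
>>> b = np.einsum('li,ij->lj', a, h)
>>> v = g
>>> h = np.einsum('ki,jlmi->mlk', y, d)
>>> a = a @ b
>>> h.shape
(13, 5, 7)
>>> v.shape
(3, 7)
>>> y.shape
(7, 7)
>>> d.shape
(3, 5, 13, 7)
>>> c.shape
(7, 7)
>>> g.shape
(3, 7)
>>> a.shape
(3, 7)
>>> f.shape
(7, 3)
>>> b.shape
(3, 7)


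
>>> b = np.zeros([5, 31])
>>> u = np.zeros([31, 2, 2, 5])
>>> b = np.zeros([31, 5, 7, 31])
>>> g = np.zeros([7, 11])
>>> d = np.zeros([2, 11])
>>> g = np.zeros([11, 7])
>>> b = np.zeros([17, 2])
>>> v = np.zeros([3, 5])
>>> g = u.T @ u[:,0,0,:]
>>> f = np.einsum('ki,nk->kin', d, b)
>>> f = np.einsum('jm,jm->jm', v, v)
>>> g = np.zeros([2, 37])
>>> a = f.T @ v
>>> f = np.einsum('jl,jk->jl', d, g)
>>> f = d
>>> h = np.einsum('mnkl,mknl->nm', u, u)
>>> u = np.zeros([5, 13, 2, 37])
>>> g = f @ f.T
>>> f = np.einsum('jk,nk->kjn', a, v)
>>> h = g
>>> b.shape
(17, 2)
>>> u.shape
(5, 13, 2, 37)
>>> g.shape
(2, 2)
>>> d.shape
(2, 11)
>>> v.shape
(3, 5)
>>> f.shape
(5, 5, 3)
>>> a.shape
(5, 5)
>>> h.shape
(2, 2)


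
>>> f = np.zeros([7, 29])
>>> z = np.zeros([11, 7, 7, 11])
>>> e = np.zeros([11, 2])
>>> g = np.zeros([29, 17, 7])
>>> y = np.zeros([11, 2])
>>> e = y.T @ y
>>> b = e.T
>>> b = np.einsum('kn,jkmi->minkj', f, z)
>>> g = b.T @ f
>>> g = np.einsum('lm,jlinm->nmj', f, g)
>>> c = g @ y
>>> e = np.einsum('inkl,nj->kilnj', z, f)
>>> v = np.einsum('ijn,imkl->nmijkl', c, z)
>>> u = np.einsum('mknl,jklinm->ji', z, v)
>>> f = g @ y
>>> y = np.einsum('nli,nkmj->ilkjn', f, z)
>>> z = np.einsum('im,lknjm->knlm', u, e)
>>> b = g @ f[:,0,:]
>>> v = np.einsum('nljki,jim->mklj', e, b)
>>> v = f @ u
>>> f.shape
(11, 29, 2)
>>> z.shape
(11, 11, 7, 29)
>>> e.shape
(7, 11, 11, 7, 29)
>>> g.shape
(11, 29, 11)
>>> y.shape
(2, 29, 7, 11, 11)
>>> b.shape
(11, 29, 2)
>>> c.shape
(11, 29, 2)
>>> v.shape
(11, 29, 29)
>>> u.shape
(2, 29)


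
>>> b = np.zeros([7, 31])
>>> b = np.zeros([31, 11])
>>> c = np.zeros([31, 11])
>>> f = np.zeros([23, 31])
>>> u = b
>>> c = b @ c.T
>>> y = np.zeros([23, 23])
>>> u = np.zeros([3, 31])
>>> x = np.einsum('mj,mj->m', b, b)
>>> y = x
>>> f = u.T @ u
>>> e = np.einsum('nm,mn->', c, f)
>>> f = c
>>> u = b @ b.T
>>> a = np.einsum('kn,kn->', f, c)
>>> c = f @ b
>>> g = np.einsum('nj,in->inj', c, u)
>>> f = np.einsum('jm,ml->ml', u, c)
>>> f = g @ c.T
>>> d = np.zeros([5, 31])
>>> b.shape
(31, 11)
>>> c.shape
(31, 11)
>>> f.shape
(31, 31, 31)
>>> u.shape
(31, 31)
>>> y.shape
(31,)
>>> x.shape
(31,)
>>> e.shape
()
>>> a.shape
()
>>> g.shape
(31, 31, 11)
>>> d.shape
(5, 31)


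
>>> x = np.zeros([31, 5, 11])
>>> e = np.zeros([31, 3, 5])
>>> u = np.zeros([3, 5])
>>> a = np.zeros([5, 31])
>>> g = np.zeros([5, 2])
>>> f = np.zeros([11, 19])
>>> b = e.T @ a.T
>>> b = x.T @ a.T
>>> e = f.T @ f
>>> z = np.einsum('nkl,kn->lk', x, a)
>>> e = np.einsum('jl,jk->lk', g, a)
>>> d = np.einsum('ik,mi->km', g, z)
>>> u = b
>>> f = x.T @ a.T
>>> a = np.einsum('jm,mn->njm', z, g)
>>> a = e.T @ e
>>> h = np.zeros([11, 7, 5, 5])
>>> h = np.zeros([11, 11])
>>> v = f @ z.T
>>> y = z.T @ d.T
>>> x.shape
(31, 5, 11)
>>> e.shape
(2, 31)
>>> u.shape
(11, 5, 5)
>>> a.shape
(31, 31)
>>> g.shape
(5, 2)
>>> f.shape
(11, 5, 5)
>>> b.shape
(11, 5, 5)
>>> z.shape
(11, 5)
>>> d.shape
(2, 11)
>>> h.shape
(11, 11)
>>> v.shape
(11, 5, 11)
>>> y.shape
(5, 2)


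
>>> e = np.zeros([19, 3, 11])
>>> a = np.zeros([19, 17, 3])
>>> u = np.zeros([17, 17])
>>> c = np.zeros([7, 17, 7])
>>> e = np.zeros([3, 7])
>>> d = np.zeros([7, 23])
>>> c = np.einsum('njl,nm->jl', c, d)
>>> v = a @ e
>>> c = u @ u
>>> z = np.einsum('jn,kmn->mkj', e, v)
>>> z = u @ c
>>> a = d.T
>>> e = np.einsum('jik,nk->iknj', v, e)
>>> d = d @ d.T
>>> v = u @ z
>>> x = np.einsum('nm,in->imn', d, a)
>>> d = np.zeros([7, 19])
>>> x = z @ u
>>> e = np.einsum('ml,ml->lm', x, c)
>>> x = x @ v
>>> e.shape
(17, 17)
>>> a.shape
(23, 7)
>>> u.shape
(17, 17)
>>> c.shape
(17, 17)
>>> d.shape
(7, 19)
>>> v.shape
(17, 17)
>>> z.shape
(17, 17)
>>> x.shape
(17, 17)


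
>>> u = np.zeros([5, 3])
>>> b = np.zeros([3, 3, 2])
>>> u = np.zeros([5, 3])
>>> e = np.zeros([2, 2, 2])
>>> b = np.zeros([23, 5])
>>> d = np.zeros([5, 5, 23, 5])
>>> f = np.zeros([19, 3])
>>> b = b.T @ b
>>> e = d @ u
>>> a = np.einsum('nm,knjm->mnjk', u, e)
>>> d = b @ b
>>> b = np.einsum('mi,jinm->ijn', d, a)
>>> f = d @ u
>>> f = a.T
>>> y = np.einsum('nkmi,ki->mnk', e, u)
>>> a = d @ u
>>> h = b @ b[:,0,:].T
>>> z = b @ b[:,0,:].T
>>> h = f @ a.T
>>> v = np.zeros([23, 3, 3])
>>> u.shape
(5, 3)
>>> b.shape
(5, 3, 23)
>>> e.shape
(5, 5, 23, 3)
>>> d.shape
(5, 5)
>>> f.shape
(5, 23, 5, 3)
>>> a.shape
(5, 3)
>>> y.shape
(23, 5, 5)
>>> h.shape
(5, 23, 5, 5)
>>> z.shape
(5, 3, 5)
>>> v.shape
(23, 3, 3)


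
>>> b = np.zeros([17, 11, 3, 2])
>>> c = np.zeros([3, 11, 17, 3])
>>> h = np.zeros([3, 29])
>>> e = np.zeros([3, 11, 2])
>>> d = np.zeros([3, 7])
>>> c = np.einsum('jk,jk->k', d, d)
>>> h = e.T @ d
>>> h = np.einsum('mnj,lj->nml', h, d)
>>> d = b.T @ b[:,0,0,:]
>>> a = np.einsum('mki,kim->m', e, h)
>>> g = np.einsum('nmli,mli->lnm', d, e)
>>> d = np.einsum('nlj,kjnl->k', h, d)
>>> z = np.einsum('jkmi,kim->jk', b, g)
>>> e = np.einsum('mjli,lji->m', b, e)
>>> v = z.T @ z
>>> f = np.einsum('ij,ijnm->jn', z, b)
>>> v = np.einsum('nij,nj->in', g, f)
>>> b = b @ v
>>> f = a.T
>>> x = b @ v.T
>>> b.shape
(17, 11, 3, 11)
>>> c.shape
(7,)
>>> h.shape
(11, 2, 3)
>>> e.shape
(17,)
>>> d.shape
(2,)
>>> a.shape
(3,)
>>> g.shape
(11, 2, 3)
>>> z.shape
(17, 11)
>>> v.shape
(2, 11)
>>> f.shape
(3,)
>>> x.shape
(17, 11, 3, 2)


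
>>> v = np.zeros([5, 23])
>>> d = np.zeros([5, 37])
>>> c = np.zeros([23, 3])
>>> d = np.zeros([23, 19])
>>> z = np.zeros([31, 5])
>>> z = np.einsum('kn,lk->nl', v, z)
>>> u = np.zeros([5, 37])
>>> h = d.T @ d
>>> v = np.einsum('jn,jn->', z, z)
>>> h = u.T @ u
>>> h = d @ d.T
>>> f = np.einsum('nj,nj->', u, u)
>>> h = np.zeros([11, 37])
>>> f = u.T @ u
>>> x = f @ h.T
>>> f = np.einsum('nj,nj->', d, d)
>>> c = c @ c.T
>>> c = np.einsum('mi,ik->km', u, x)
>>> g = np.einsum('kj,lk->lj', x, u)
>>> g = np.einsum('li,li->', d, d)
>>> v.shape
()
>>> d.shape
(23, 19)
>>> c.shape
(11, 5)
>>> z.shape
(23, 31)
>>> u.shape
(5, 37)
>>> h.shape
(11, 37)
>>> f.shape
()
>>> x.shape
(37, 11)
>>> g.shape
()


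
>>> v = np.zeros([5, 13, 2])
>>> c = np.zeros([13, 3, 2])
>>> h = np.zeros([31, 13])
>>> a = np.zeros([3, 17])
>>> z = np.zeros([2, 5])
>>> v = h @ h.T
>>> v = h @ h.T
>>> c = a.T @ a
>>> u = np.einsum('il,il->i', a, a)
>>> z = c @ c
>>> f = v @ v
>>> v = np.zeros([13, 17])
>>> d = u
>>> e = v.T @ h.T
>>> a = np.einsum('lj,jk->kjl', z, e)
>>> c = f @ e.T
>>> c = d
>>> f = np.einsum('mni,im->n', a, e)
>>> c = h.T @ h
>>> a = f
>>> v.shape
(13, 17)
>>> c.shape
(13, 13)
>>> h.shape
(31, 13)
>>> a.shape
(17,)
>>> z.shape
(17, 17)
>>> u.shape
(3,)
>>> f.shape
(17,)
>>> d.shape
(3,)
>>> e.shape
(17, 31)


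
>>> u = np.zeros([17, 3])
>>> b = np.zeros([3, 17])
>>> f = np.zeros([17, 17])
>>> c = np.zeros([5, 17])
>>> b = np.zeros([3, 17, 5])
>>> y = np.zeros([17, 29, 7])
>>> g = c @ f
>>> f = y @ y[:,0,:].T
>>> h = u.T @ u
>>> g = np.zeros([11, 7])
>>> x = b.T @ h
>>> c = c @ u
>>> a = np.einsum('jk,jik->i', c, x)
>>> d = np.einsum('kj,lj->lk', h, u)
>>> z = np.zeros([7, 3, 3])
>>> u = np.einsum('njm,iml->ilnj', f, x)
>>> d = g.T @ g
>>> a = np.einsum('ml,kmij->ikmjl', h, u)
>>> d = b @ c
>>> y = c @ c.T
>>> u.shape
(5, 3, 17, 29)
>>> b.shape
(3, 17, 5)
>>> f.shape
(17, 29, 17)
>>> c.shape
(5, 3)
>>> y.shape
(5, 5)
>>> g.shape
(11, 7)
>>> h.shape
(3, 3)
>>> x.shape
(5, 17, 3)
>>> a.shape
(17, 5, 3, 29, 3)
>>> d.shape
(3, 17, 3)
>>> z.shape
(7, 3, 3)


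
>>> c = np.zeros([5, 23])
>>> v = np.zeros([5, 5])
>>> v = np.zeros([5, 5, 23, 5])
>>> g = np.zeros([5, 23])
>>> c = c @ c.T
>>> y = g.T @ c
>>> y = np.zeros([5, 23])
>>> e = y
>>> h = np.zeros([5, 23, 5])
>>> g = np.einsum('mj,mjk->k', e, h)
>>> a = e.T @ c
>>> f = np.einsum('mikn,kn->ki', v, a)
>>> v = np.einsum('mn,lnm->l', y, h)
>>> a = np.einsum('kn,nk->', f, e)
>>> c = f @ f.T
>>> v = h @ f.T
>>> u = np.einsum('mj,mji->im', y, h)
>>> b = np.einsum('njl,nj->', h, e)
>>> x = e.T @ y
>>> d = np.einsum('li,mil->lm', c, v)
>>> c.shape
(23, 23)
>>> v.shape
(5, 23, 23)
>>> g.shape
(5,)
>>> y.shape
(5, 23)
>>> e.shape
(5, 23)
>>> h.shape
(5, 23, 5)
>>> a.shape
()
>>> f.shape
(23, 5)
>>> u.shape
(5, 5)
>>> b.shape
()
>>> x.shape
(23, 23)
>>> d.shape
(23, 5)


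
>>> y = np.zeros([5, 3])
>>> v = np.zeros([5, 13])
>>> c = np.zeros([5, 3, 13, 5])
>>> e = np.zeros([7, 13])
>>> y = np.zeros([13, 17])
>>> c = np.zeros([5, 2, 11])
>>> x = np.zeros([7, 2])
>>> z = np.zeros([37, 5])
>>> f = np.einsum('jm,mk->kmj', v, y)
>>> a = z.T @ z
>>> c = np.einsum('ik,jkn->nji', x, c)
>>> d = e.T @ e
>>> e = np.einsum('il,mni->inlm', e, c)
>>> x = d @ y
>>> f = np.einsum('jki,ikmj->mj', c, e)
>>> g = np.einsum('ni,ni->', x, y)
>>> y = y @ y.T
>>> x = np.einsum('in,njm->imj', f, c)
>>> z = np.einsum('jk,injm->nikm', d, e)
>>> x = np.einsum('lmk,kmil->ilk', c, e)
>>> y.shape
(13, 13)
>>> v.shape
(5, 13)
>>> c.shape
(11, 5, 7)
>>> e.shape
(7, 5, 13, 11)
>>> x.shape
(13, 11, 7)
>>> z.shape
(5, 7, 13, 11)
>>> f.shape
(13, 11)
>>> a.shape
(5, 5)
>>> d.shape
(13, 13)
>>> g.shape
()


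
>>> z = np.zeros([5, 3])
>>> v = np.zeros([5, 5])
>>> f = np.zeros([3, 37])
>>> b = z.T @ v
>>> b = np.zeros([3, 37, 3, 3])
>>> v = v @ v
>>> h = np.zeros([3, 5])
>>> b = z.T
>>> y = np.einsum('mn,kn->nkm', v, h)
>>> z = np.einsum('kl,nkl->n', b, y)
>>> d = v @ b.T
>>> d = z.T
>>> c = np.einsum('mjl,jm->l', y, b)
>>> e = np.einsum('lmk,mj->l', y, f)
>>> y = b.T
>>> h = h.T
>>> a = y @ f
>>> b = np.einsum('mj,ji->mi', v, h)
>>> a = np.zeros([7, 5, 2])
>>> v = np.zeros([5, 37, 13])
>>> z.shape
(5,)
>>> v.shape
(5, 37, 13)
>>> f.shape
(3, 37)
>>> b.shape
(5, 3)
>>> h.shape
(5, 3)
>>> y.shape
(5, 3)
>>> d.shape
(5,)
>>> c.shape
(5,)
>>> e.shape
(5,)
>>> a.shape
(7, 5, 2)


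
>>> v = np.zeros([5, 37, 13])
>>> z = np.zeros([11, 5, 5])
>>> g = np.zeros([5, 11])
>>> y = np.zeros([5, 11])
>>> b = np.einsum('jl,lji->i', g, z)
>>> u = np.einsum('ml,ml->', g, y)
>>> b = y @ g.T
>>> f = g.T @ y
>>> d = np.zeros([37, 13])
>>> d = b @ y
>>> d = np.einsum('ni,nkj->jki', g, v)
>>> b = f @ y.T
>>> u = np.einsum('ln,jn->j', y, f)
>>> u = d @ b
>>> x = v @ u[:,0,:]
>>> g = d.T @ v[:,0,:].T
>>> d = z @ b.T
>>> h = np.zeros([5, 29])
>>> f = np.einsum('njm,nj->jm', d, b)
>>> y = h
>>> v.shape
(5, 37, 13)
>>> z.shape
(11, 5, 5)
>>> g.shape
(11, 37, 5)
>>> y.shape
(5, 29)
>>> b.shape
(11, 5)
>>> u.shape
(13, 37, 5)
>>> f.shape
(5, 11)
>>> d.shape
(11, 5, 11)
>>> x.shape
(5, 37, 5)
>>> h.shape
(5, 29)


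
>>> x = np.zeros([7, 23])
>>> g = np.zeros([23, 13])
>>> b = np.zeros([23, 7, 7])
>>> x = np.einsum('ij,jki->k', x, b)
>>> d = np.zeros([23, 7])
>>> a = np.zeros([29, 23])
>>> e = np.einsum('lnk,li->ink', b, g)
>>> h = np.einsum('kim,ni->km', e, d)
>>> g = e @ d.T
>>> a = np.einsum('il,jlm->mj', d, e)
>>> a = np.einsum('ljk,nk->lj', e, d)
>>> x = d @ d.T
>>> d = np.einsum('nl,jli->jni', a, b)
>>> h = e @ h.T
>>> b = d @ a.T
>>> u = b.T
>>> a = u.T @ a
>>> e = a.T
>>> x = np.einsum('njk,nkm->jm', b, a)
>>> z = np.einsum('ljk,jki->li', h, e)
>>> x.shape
(13, 7)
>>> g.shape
(13, 7, 23)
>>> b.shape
(23, 13, 13)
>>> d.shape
(23, 13, 7)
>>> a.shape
(23, 13, 7)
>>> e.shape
(7, 13, 23)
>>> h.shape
(13, 7, 13)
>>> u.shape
(13, 13, 23)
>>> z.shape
(13, 23)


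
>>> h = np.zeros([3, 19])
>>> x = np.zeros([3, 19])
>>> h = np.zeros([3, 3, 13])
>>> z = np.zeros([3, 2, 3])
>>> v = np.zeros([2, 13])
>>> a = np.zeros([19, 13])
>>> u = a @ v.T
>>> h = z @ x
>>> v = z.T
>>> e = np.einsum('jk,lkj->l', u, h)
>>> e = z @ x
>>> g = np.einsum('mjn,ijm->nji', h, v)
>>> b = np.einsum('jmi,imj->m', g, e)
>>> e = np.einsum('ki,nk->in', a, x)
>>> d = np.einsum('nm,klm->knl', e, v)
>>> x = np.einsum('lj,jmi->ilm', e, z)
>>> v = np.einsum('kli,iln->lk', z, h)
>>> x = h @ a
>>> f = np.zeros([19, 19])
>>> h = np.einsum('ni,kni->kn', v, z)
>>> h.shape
(3, 2)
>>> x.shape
(3, 2, 13)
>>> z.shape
(3, 2, 3)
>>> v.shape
(2, 3)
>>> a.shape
(19, 13)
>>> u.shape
(19, 2)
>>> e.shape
(13, 3)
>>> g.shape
(19, 2, 3)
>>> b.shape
(2,)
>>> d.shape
(3, 13, 2)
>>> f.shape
(19, 19)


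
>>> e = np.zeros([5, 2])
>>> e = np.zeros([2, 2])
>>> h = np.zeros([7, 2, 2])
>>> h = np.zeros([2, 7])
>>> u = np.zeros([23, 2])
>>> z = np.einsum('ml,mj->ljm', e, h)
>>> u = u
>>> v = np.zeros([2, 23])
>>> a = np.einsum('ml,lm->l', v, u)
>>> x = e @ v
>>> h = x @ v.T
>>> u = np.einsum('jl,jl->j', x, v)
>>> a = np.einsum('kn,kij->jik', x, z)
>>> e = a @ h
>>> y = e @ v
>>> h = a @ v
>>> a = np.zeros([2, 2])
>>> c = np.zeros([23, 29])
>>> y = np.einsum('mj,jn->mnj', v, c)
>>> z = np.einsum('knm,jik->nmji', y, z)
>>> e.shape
(2, 7, 2)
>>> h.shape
(2, 7, 23)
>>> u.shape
(2,)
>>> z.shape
(29, 23, 2, 7)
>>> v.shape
(2, 23)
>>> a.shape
(2, 2)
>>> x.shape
(2, 23)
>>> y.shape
(2, 29, 23)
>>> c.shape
(23, 29)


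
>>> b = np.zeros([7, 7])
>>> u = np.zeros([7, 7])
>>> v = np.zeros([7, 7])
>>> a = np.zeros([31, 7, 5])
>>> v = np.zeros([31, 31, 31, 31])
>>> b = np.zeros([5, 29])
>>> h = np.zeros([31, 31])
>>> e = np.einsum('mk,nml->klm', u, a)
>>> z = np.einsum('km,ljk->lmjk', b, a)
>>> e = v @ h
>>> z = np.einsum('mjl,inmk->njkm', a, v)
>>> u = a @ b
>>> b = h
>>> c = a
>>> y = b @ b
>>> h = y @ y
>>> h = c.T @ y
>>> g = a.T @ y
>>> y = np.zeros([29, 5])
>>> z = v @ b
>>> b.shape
(31, 31)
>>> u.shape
(31, 7, 29)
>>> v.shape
(31, 31, 31, 31)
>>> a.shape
(31, 7, 5)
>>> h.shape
(5, 7, 31)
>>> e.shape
(31, 31, 31, 31)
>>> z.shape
(31, 31, 31, 31)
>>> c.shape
(31, 7, 5)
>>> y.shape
(29, 5)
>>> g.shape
(5, 7, 31)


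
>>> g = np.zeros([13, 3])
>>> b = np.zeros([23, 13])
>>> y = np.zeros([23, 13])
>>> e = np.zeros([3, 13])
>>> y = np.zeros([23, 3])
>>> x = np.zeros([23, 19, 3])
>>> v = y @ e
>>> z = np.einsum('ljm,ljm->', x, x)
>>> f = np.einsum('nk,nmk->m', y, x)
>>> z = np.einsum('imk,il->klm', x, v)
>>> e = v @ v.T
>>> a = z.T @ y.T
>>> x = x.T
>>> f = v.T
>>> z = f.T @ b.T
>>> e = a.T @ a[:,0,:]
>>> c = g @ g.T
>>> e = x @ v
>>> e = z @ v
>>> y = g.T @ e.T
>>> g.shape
(13, 3)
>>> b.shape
(23, 13)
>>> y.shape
(3, 23)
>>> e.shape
(23, 13)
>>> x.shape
(3, 19, 23)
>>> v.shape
(23, 13)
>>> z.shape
(23, 23)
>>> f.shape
(13, 23)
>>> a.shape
(19, 13, 23)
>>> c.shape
(13, 13)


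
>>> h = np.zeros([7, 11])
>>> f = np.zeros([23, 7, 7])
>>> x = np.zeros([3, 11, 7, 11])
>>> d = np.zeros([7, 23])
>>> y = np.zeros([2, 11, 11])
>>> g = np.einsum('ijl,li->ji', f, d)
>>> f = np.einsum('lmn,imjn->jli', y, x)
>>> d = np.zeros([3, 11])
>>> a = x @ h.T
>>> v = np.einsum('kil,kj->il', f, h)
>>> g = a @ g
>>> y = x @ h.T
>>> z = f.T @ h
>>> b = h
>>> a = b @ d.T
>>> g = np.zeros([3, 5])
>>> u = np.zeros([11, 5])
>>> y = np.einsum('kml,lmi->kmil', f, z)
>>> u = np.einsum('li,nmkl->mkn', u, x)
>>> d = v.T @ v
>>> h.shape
(7, 11)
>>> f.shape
(7, 2, 3)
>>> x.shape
(3, 11, 7, 11)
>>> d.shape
(3, 3)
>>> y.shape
(7, 2, 11, 3)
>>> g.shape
(3, 5)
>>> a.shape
(7, 3)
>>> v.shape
(2, 3)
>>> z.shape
(3, 2, 11)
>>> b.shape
(7, 11)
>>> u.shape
(11, 7, 3)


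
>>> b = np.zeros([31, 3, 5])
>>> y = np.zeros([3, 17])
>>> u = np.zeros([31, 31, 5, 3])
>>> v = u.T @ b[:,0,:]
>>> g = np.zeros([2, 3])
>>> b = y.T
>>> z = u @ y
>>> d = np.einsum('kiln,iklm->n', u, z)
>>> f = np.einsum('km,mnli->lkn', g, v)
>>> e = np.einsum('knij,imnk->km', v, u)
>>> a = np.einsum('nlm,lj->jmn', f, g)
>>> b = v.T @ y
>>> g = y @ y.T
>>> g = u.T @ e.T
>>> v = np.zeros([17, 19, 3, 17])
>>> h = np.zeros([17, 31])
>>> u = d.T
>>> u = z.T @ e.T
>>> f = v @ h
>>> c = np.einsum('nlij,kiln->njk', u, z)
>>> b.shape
(5, 31, 5, 17)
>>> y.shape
(3, 17)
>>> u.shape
(17, 5, 31, 3)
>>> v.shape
(17, 19, 3, 17)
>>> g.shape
(3, 5, 31, 3)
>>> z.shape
(31, 31, 5, 17)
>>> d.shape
(3,)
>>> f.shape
(17, 19, 3, 31)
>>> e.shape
(3, 31)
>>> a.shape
(3, 5, 31)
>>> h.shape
(17, 31)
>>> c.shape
(17, 3, 31)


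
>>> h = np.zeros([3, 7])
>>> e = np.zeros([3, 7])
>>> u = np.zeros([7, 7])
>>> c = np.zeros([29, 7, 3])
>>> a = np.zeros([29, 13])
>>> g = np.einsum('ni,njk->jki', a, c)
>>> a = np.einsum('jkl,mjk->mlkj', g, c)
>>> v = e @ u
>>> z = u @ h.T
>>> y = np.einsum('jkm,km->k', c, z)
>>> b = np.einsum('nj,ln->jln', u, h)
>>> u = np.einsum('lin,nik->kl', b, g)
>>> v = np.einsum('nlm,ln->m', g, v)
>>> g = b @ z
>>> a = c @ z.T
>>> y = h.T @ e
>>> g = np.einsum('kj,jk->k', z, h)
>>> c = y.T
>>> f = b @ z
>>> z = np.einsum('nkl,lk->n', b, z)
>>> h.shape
(3, 7)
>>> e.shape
(3, 7)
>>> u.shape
(13, 7)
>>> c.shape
(7, 7)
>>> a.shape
(29, 7, 7)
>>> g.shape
(7,)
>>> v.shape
(13,)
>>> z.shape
(7,)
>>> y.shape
(7, 7)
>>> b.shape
(7, 3, 7)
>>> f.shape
(7, 3, 3)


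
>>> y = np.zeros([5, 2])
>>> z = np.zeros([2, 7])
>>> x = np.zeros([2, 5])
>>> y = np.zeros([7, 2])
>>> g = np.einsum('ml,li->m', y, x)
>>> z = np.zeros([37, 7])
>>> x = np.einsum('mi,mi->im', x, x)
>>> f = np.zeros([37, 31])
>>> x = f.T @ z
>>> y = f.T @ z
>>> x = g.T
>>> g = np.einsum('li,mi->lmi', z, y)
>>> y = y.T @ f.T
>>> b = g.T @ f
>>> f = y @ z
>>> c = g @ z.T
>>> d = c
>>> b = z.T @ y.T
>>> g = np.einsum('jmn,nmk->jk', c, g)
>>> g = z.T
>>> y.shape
(7, 37)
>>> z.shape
(37, 7)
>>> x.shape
(7,)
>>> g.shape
(7, 37)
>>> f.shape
(7, 7)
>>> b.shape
(7, 7)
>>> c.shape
(37, 31, 37)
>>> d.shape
(37, 31, 37)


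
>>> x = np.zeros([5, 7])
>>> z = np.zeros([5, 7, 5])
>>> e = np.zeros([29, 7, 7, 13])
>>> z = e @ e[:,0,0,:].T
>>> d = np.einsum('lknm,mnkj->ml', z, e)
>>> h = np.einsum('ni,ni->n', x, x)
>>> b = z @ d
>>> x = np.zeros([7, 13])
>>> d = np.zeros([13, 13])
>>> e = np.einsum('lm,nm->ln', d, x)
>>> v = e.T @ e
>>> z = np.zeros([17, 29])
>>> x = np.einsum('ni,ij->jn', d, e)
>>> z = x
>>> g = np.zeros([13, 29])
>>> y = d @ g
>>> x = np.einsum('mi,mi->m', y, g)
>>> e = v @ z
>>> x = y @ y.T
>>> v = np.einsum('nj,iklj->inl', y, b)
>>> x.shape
(13, 13)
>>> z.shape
(7, 13)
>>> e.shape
(7, 13)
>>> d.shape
(13, 13)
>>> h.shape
(5,)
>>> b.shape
(29, 7, 7, 29)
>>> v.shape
(29, 13, 7)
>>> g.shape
(13, 29)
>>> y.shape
(13, 29)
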